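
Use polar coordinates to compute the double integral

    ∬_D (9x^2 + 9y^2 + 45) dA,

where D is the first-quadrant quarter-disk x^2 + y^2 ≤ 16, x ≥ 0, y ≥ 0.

The region D is 0 ≤ r ≤ 4, 0 ≤ θ ≤ π/2 in polar coordinates, where x = r cos(θ), y = r sin(θ), and dA = r dr dθ.

Under the substitution, the integrand becomes 9r^2 + 45, so

    ∬_D (9x^2 + 9y^2 + 45) dA = ∫_{0}^{π/2} ∫_{0}^{4} (9r^2 + 45) · r dr dθ.

Inner integral (in r): ∫_{0}^{4} (9r^2 + 45) · r dr = 936.

Outer integral (in θ): ∫_{0}^{π/2} (936) dθ = 468π.

Therefore ∬_D (9x^2 + 9y^2 + 45) dA = 468π.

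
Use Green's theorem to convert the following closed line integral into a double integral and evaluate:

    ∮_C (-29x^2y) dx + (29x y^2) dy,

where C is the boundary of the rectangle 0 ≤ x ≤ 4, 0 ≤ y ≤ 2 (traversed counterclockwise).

Green's theorem converts the closed line integral into a double integral over the enclosed region D:

    ∮_C P dx + Q dy = ∬_D (∂Q/∂x - ∂P/∂y) dA.

Here P = -29x^2y, Q = 29x y^2, so

    ∂Q/∂x = 29y^2,    ∂P/∂y = -29x^2,
    ∂Q/∂x - ∂P/∂y = 29x^2 + 29y^2.

D is the region 0 ≤ x ≤ 4, 0 ≤ y ≤ 2. Evaluating the double integral:

    ∬_D (29x^2 + 29y^2) dA = ∫_0^{4} ∫_0^{2} (29x^2 + 29y^2) dy dx.

Inner (y from 0 to 2): 58x^2 + 232/3.
Outer (x from 0 to 4): 4640/3.

Therefore ∮_C P dx + Q dy = 4640/3.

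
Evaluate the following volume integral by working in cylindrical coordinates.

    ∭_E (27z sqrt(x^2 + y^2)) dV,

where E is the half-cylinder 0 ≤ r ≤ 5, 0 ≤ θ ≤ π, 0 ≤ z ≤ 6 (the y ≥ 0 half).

In cylindrical coordinates, x = r cos(θ), y = r sin(θ), z = z, and dV = r dr dθ dz.

The integrand becomes 27r z, so

    ∭_E (27z sqrt(x^2 + y^2)) dV = ∫_{0}^{π} ∫_{0}^{5} ∫_{0}^{6} (27r z) · r dz dr dθ.

Inner (z): 486r^2.
Middle (r from 0 to 5): 20250.
Outer (θ): 20250π.

Therefore the triple integral equals 20250π.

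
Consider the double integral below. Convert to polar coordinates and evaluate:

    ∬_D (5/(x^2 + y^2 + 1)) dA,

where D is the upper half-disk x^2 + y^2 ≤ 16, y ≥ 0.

The region D is 0 ≤ r ≤ 4, 0 ≤ θ ≤ π in polar coordinates, where x = r cos(θ), y = r sin(θ), and dA = r dr dθ.

Under the substitution, the integrand becomes 5/(r^2 + 1), so

    ∬_D (5/(x^2 + y^2 + 1)) dA = ∫_{0}^{π} ∫_{0}^{4} (5/(r^2 + 1)) · r dr dθ.

Inner integral (in r): ∫_{0}^{4} (5/(r^2 + 1)) · r dr = 5log(17)/2.

Outer integral (in θ): ∫_{0}^{π} (5log(17)/2) dθ = 5π log(17)/2.

Therefore ∬_D (5/(x^2 + y^2 + 1)) dA = 5π log(17)/2.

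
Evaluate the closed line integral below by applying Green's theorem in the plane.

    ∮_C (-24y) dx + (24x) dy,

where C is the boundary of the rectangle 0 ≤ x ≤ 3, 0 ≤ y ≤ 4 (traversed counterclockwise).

Green's theorem converts the closed line integral into a double integral over the enclosed region D:

    ∮_C P dx + Q dy = ∬_D (∂Q/∂x - ∂P/∂y) dA.

Here P = -24y, Q = 24x, so

    ∂Q/∂x = 24,    ∂P/∂y = -24,
    ∂Q/∂x - ∂P/∂y = 48.

D is the region 0 ≤ x ≤ 3, 0 ≤ y ≤ 4. Evaluating the double integral:

    ∬_D (48) dA = ∫_0^{3} ∫_0^{4} (48) dy dx.

Inner (y from 0 to 4): 192.
Outer (x from 0 to 3): 576.

Therefore ∮_C P dx + Q dy = 576.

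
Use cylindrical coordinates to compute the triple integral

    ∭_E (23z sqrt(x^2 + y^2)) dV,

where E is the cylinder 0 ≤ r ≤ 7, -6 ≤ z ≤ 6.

In cylindrical coordinates, x = r cos(θ), y = r sin(θ), z = z, and dV = r dr dθ dz.

The integrand becomes 23r z, so

    ∭_E (23z sqrt(x^2 + y^2)) dV = ∫_{0}^{2π} ∫_{0}^{7} ∫_{-6}^{6} (23r z) · r dz dr dθ.

Inner (z): 0.
Middle (r from 0 to 7): 0.
Outer (θ): 0.

Therefore the triple integral equals 0.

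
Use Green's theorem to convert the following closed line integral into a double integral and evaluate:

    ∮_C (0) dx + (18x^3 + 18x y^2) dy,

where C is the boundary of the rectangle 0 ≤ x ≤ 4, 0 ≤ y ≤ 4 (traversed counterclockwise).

Green's theorem converts the closed line integral into a double integral over the enclosed region D:

    ∮_C P dx + Q dy = ∬_D (∂Q/∂x - ∂P/∂y) dA.

Here P = 0, Q = 18x^3 + 18x y^2, so

    ∂Q/∂x = 54x^2 + 18y^2,    ∂P/∂y = 0,
    ∂Q/∂x - ∂P/∂y = 54x^2 + 18y^2.

D is the region 0 ≤ x ≤ 4, 0 ≤ y ≤ 4. Evaluating the double integral:

    ∬_D (54x^2 + 18y^2) dA = ∫_0^{4} ∫_0^{4} (54x^2 + 18y^2) dy dx.

Inner (y from 0 to 4): 216x^2 + 384.
Outer (x from 0 to 4): 6144.

Therefore ∮_C P dx + Q dy = 6144.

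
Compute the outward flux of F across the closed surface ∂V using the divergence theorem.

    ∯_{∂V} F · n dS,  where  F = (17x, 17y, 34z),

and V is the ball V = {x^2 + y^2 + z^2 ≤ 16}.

By the divergence theorem,

    ∯_{∂V} F · n dS = ∭_V (∇ · F) dV.

Compute the divergence:
    ∇ · F = ∂F_x/∂x + ∂F_y/∂y + ∂F_z/∂z = 17 + 17 + 34 = 68.

In spherical coordinates, x = ρ sin(φ) cos(θ), y = ρ sin(φ) sin(θ), z = ρ cos(φ), dV = ρ^2 sin(φ) dρ dφ dθ, with 0 ≤ ρ ≤ 4, 0 ≤ φ ≤ π, 0 ≤ θ ≤ 2π.

The integrand, after substitution and multiplying by the volume element, becomes (68) · ρ^2 sin(φ), so

    ∭_V (∇·F) dV = ∫_0^{2π} ∫_0^{π} ∫_0^{4} (68) · ρ^2 sin(φ) dρ dφ dθ.

Inner (ρ from 0 to 4): 4352sin(φ)/3.
Middle (φ from 0 to π): 8704/3.
Outer (θ from 0 to 2π): 17408π/3.

Therefore ∯_{∂V} F · n dS = 17408π/3.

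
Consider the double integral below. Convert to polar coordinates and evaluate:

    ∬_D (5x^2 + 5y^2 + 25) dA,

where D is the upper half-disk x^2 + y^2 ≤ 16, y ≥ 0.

The region D is 0 ≤ r ≤ 4, 0 ≤ θ ≤ π in polar coordinates, where x = r cos(θ), y = r sin(θ), and dA = r dr dθ.

Under the substitution, the integrand becomes 5r^2 + 25, so

    ∬_D (5x^2 + 5y^2 + 25) dA = ∫_{0}^{π} ∫_{0}^{4} (5r^2 + 25) · r dr dθ.

Inner integral (in r): ∫_{0}^{4} (5r^2 + 25) · r dr = 520.

Outer integral (in θ): ∫_{0}^{π} (520) dθ = 520π.

Therefore ∬_D (5x^2 + 5y^2 + 25) dA = 520π.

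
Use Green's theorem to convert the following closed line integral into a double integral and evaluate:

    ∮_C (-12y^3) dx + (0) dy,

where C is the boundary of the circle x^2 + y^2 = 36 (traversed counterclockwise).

Green's theorem converts the closed line integral into a double integral over the enclosed region D:

    ∮_C P dx + Q dy = ∬_D (∂Q/∂x - ∂P/∂y) dA.

Here P = -12y^3, Q = 0, so

    ∂Q/∂x = 0,    ∂P/∂y = -36y^2,
    ∂Q/∂x - ∂P/∂y = 36y^2.

D is the region x^2 + y^2 ≤ 36. Evaluating the double integral:

In polar coordinates (x = r cos θ, y = r sin θ, dA = r dr dθ) the integrand becomes 36r^2sin(θ)^2, so

    ∬_D (36y^2) dA = ∫_0^{2π} ∫_0^{6} (36r^2sin(θ)^2) · r dr dθ.

Inner (r from 0 to 6): 11664sin(θ)^2.
Outer (θ from 0 to 2π): 11664π.

Therefore ∮_C P dx + Q dy = 11664π.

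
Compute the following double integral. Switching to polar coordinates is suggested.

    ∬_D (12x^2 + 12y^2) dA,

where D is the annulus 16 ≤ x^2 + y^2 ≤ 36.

The region D is 4 ≤ r ≤ 6, 0 ≤ θ ≤ 2π in polar coordinates, where x = r cos(θ), y = r sin(θ), and dA = r dr dθ.

Under the substitution, the integrand becomes 12r^2, so

    ∬_D (12x^2 + 12y^2) dA = ∫_{0}^{2π} ∫_{4}^{6} (12r^2) · r dr dθ.

Inner integral (in r): ∫_{4}^{6} (12r^2) · r dr = 3120.

Outer integral (in θ): ∫_{0}^{2π} (3120) dθ = 6240π.

Therefore ∬_D (12x^2 + 12y^2) dA = 6240π.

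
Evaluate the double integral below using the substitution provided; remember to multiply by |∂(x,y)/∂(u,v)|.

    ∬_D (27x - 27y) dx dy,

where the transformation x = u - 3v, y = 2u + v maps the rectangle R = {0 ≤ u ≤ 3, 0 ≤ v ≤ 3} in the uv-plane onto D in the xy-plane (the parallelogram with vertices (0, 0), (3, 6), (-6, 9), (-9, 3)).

Compute the Jacobian determinant of (x, y) with respect to (u, v):

    ∂(x,y)/∂(u,v) = | 1  -3 | = (1)(1) - (-3)(2) = 7.
                   | 2  1 |

Its absolute value is |J| = 7 (the area scaling factor).

Substituting x = u - 3v, y = 2u + v into the integrand,

    27x - 27y → -27u - 108v,

so the integral becomes

    ∬_R (-27u - 108v) · |J| du dv = ∫_0^3 ∫_0^3 (-189u - 756v) dv du.

Inner (v): -567u - 3402.
Outer (u): -25515/2.

Therefore ∬_D (27x - 27y) dx dy = -25515/2.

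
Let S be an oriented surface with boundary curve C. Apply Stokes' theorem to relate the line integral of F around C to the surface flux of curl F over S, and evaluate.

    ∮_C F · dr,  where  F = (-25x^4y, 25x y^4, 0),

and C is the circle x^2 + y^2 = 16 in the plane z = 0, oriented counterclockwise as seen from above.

Let S be the flat disk x^2 + y^2 ≤ 16 in the plane z = 0, with upward unit normal n̂ = ẑ. By Stokes' theorem,

    ∮_C F · dr = ∬_S (∇ × F) · n̂ dS = ∬_D (curl F)_z dA,

where D is the disk x^2 + y^2 ≤ 16.

Compute the curl of F = (-25x^4y, 25x y^4, 0):
    (∇ × F)_x = ∂F_z/∂y - ∂F_y/∂z = 0,
    (∇ × F)_y = ∂F_x/∂z - ∂F_z/∂x = 0,
    (∇ × F)_z = ∂F_y/∂x - ∂F_x/∂y = 25x^4 + 25y^4.

On z = 0, (curl F)_z = 25x^4 + 25y^4.

Convert to polar (x = r cos θ, y = r sin θ, dA = r dr dθ); the integrand becomes 25r^4(sin(θ)^4 + cos(θ)^4), so

    ∬_D (curl F)_z dA = ∫_0^{2π} ∫_0^{4} (25r^4(sin(θ)^4 + cos(θ)^4)) · r dr dθ.

Inner (r from 0 to 4): 51200sin(θ)^4/3 + 51200cos(θ)^4/3.
Outer (θ from 0 to 2π): 25600π.

Therefore ∮_C F · dr = 25600π.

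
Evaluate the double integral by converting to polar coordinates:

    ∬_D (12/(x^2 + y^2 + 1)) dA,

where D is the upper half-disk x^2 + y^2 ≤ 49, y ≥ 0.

The region D is 0 ≤ r ≤ 7, 0 ≤ θ ≤ π in polar coordinates, where x = r cos(θ), y = r sin(θ), and dA = r dr dθ.

Under the substitution, the integrand becomes 12/(r^2 + 1), so

    ∬_D (12/(x^2 + y^2 + 1)) dA = ∫_{0}^{π} ∫_{0}^{7} (12/(r^2 + 1)) · r dr dθ.

Inner integral (in r): ∫_{0}^{7} (12/(r^2 + 1)) · r dr = log(15625000000).

Outer integral (in θ): ∫_{0}^{π} (log(15625000000)) dθ = log(15625000000^π).

Therefore ∬_D (12/(x^2 + y^2 + 1)) dA = log(15625000000^π).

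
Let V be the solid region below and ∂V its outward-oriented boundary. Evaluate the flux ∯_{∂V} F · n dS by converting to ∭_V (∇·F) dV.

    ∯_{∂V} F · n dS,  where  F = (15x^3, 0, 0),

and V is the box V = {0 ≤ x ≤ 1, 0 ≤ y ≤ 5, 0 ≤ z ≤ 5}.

By the divergence theorem,

    ∯_{∂V} F · n dS = ∭_V (∇ · F) dV.

Compute the divergence:
    ∇ · F = ∂F_x/∂x + ∂F_y/∂y + ∂F_z/∂z = 45x^2 + 0 + 0 = 45x^2.

V is a rectangular box, so dV = dx dy dz with 0 ≤ x ≤ 1, 0 ≤ y ≤ 5, 0 ≤ z ≤ 5.

Integrate (45x^2) over V as an iterated integral:

    ∭_V (∇·F) dV = ∫_0^{1} ∫_0^{5} ∫_0^{5} (45x^2) dz dy dx.

Inner (z from 0 to 5): 225x^2.
Middle (y from 0 to 5): 1125x^2.
Outer (x from 0 to 1): 375.

Therefore ∯_{∂V} F · n dS = 375.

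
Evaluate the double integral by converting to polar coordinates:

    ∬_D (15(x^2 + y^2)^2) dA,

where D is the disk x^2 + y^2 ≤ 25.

The region D is 0 ≤ r ≤ 5, 0 ≤ θ ≤ 2π in polar coordinates, where x = r cos(θ), y = r sin(θ), and dA = r dr dθ.

Under the substitution, the integrand becomes 15r^4, so

    ∬_D (15(x^2 + y^2)^2) dA = ∫_{0}^{2π} ∫_{0}^{5} (15r^4) · r dr dθ.

Inner integral (in r): ∫_{0}^{5} (15r^4) · r dr = 78125/2.

Outer integral (in θ): ∫_{0}^{2π} (78125/2) dθ = 78125π.

Therefore ∬_D (15(x^2 + y^2)^2) dA = 78125π.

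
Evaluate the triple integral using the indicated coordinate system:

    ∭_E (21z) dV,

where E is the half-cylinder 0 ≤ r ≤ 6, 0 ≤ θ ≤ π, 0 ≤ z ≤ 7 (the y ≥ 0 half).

In cylindrical coordinates, x = r cos(θ), y = r sin(θ), z = z, and dV = r dr dθ dz.

The integrand becomes 21z, so

    ∭_E (21z) dV = ∫_{0}^{π} ∫_{0}^{6} ∫_{0}^{7} (21z) · r dz dr dθ.

Inner (z): 1029r/2.
Middle (r from 0 to 6): 9261.
Outer (θ): 9261π.

Therefore the triple integral equals 9261π.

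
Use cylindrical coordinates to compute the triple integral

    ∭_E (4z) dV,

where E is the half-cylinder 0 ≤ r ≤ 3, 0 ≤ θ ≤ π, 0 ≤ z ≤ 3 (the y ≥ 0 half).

In cylindrical coordinates, x = r cos(θ), y = r sin(θ), z = z, and dV = r dr dθ dz.

The integrand becomes 4z, so

    ∭_E (4z) dV = ∫_{0}^{π} ∫_{0}^{3} ∫_{0}^{3} (4z) · r dz dr dθ.

Inner (z): 18r.
Middle (r from 0 to 3): 81.
Outer (θ): 81π.

Therefore the triple integral equals 81π.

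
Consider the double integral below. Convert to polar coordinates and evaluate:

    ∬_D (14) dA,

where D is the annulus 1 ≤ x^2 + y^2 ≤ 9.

The region D is 1 ≤ r ≤ 3, 0 ≤ θ ≤ 2π in polar coordinates, where x = r cos(θ), y = r sin(θ), and dA = r dr dθ.

Under the substitution, the integrand becomes 14, so

    ∬_D (14) dA = ∫_{0}^{2π} ∫_{1}^{3} (14) · r dr dθ.

Inner integral (in r): ∫_{1}^{3} (14) · r dr = 56.

Outer integral (in θ): ∫_{0}^{2π} (56) dθ = 112π.

Therefore ∬_D (14) dA = 112π.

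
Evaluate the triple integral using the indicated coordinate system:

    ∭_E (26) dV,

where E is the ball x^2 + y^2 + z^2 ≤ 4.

In spherical coordinates, x = ρ sin(φ) cos(θ), y = ρ sin(φ) sin(θ), z = ρ cos(φ), and dV = ρ^2 sin(φ) dρ dφ dθ.

The integrand becomes 26, so

    ∭_E (26) dV = ∫_{0}^{2π} ∫_{0}^{π} ∫_{0}^{2} (26) · ρ^2 sin(φ) dρ dφ dθ.

Inner (ρ): 208sin(φ)/3.
Middle (φ): 416/3.
Outer (θ): 832π/3.

Therefore the triple integral equals 832π/3.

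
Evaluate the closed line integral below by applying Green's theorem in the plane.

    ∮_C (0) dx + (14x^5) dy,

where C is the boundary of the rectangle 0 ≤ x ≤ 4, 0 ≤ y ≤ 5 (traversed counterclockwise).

Green's theorem converts the closed line integral into a double integral over the enclosed region D:

    ∮_C P dx + Q dy = ∬_D (∂Q/∂x - ∂P/∂y) dA.

Here P = 0, Q = 14x^5, so

    ∂Q/∂x = 70x^4,    ∂P/∂y = 0,
    ∂Q/∂x - ∂P/∂y = 70x^4.

D is the region 0 ≤ x ≤ 4, 0 ≤ y ≤ 5. Evaluating the double integral:

    ∬_D (70x^4) dA = ∫_0^{4} ∫_0^{5} (70x^4) dy dx.

Inner (y from 0 to 5): 350x^4.
Outer (x from 0 to 4): 71680.

Therefore ∮_C P dx + Q dy = 71680.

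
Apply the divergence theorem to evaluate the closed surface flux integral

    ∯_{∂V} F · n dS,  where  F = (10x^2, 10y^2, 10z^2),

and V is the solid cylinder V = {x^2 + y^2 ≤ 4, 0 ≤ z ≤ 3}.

By the divergence theorem,

    ∯_{∂V} F · n dS = ∭_V (∇ · F) dV.

Compute the divergence:
    ∇ · F = ∂F_x/∂x + ∂F_y/∂y + ∂F_z/∂z = 20x + 20y + 20z.

In cylindrical coordinates, x = r cos(θ), y = r sin(θ), z = z, dV = r dr dθ dz, with 0 ≤ r ≤ 2, 0 ≤ θ ≤ 2π, 0 ≤ z ≤ 3.

The integrand, after substitution and multiplying by the volume element, becomes (20sqrt(2)r sin(θ + π/4) + 20z) · r, so

    ∭_V (∇·F) dV = ∫_0^{2π} ∫_0^{2} ∫_0^{3} (20sqrt(2)r sin(θ + π/4) + 20z) · r dz dr dθ.

Inner (z from 0 to 3): 30r (2sqrt(2)r sin(θ + π/4) + 3).
Middle (r from 0 to 2): 160sqrt(2)sin(θ + π/4) + 180.
Outer (θ from 0 to 2π): 360π.

Therefore ∯_{∂V} F · n dS = 360π.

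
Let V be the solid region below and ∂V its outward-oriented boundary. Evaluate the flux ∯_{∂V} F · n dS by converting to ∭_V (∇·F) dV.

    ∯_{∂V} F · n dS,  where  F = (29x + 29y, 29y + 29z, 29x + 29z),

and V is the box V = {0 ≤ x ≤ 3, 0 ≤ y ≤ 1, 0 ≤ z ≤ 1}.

By the divergence theorem,

    ∯_{∂V} F · n dS = ∭_V (∇ · F) dV.

Compute the divergence:
    ∇ · F = ∂F_x/∂x + ∂F_y/∂y + ∂F_z/∂z = 29 + 29 + 29 = 87.

V is a rectangular box, so dV = dx dy dz with 0 ≤ x ≤ 3, 0 ≤ y ≤ 1, 0 ≤ z ≤ 1.

Integrate (87) over V as an iterated integral:

    ∭_V (∇·F) dV = ∫_0^{3} ∫_0^{1} ∫_0^{1} (87) dz dy dx.

Inner (z from 0 to 1): 87.
Middle (y from 0 to 1): 87.
Outer (x from 0 to 3): 261.

Therefore ∯_{∂V} F · n dS = 261.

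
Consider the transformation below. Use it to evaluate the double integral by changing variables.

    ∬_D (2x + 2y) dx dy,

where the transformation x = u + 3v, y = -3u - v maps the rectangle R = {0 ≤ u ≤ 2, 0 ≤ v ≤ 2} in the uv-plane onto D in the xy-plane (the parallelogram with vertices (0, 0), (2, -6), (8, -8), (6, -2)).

Compute the Jacobian determinant of (x, y) with respect to (u, v):

    ∂(x,y)/∂(u,v) = | 1  3 | = (1)(-1) - (3)(-3) = 8.
                   | -3  -1 |

Its absolute value is |J| = 8 (the area scaling factor).

Substituting x = u + 3v, y = -3u - v into the integrand,

    2x + 2y → -4u + 4v,

so the integral becomes

    ∬_R (-4u + 4v) · |J| du dv = ∫_0^2 ∫_0^2 (-32u + 32v) dv du.

Inner (v): 64 - 64u.
Outer (u): 0.

Therefore ∬_D (2x + 2y) dx dy = 0.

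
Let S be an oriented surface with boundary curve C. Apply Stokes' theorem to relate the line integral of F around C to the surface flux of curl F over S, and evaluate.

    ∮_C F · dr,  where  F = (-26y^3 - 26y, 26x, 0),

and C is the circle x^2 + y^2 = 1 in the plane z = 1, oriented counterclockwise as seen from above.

Let S be the flat disk x^2 + y^2 ≤ 1 in the plane z = 1, with upward unit normal n̂ = ẑ. By Stokes' theorem,

    ∮_C F · dr = ∬_S (∇ × F) · n̂ dS = ∬_D (curl F)_z dA,

where D is the disk x^2 + y^2 ≤ 1.

Compute the curl of F = (-26y^3 - 26y, 26x, 0):
    (∇ × F)_x = ∂F_z/∂y - ∂F_y/∂z = 0,
    (∇ × F)_y = ∂F_x/∂z - ∂F_z/∂x = 0,
    (∇ × F)_z = ∂F_y/∂x - ∂F_x/∂y = 78y^2 + 52.

On z = 1, (curl F)_z = 78y^2 + 52.

Convert to polar (x = r cos θ, y = r sin θ, dA = r dr dθ); the integrand becomes 78r^2sin(θ)^2 + 52, so

    ∬_D (curl F)_z dA = ∫_0^{2π} ∫_0^{1} (78r^2sin(θ)^2 + 52) · r dr dθ.

Inner (r from 0 to 1): 39sin(θ)^2/2 + 26.
Outer (θ from 0 to 2π): 143π/2.

Therefore ∮_C F · dr = 143π/2.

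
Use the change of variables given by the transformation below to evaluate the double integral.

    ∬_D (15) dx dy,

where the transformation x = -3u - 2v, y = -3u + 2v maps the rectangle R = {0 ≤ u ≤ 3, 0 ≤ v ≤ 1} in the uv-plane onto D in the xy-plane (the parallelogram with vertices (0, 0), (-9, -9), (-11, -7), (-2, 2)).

Compute the Jacobian determinant of (x, y) with respect to (u, v):

    ∂(x,y)/∂(u,v) = | -3  -2 | = (-3)(2) - (-2)(-3) = -12.
                   | -3  2 |

Its absolute value is |J| = 12 (the area scaling factor).

Substituting x = -3u - 2v, y = -3u + 2v into the integrand,

    15 → 15,

so the integral becomes

    ∬_R (15) · |J| du dv = ∫_0^3 ∫_0^1 (180) dv du.

Inner (v): 180.
Outer (u): 540.

Therefore ∬_D (15) dx dy = 540.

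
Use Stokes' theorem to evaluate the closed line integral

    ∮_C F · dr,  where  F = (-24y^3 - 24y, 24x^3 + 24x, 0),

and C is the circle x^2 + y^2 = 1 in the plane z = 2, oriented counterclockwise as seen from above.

Let S be the flat disk x^2 + y^2 ≤ 1 in the plane z = 2, with upward unit normal n̂ = ẑ. By Stokes' theorem,

    ∮_C F · dr = ∬_S (∇ × F) · n̂ dS = ∬_D (curl F)_z dA,

where D is the disk x^2 + y^2 ≤ 1.

Compute the curl of F = (-24y^3 - 24y, 24x^3 + 24x, 0):
    (∇ × F)_x = ∂F_z/∂y - ∂F_y/∂z = 0,
    (∇ × F)_y = ∂F_x/∂z - ∂F_z/∂x = 0,
    (∇ × F)_z = ∂F_y/∂x - ∂F_x/∂y = 72x^2 + 72y^2 + 48.

On z = 2, (curl F)_z = 72x^2 + 72y^2 + 48.

Convert to polar (x = r cos θ, y = r sin θ, dA = r dr dθ); the integrand becomes 72r^2 + 48, so

    ∬_D (curl F)_z dA = ∫_0^{2π} ∫_0^{1} (72r^2 + 48) · r dr dθ.

Inner (r from 0 to 1): 42.
Outer (θ from 0 to 2π): 84π.

Therefore ∮_C F · dr = 84π.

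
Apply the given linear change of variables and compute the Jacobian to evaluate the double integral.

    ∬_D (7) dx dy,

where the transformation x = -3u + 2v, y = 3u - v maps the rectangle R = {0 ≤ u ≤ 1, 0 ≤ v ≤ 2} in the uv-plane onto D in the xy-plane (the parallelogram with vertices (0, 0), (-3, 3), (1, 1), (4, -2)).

Compute the Jacobian determinant of (x, y) with respect to (u, v):

    ∂(x,y)/∂(u,v) = | -3  2 | = (-3)(-1) - (2)(3) = -3.
                   | 3  -1 |

Its absolute value is |J| = 3 (the area scaling factor).

Substituting x = -3u + 2v, y = 3u - v into the integrand,

    7 → 7,

so the integral becomes

    ∬_R (7) · |J| du dv = ∫_0^1 ∫_0^2 (21) dv du.

Inner (v): 42.
Outer (u): 42.

Therefore ∬_D (7) dx dy = 42.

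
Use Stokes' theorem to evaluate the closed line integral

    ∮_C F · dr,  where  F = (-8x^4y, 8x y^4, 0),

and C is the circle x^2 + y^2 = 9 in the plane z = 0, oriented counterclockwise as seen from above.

Let S be the flat disk x^2 + y^2 ≤ 9 in the plane z = 0, with upward unit normal n̂ = ẑ. By Stokes' theorem,

    ∮_C F · dr = ∬_S (∇ × F) · n̂ dS = ∬_D (curl F)_z dA,

where D is the disk x^2 + y^2 ≤ 9.

Compute the curl of F = (-8x^4y, 8x y^4, 0):
    (∇ × F)_x = ∂F_z/∂y - ∂F_y/∂z = 0,
    (∇ × F)_y = ∂F_x/∂z - ∂F_z/∂x = 0,
    (∇ × F)_z = ∂F_y/∂x - ∂F_x/∂y = 8x^4 + 8y^4.

On z = 0, (curl F)_z = 8x^4 + 8y^4.

Convert to polar (x = r cos θ, y = r sin θ, dA = r dr dθ); the integrand becomes 8r^4(sin(θ)^4 + cos(θ)^4), so

    ∬_D (curl F)_z dA = ∫_0^{2π} ∫_0^{3} (8r^4(sin(θ)^4 + cos(θ)^4)) · r dr dθ.

Inner (r from 0 to 3): 972sin(θ)^4 + 972cos(θ)^4.
Outer (θ from 0 to 2π): 1458π.

Therefore ∮_C F · dr = 1458π.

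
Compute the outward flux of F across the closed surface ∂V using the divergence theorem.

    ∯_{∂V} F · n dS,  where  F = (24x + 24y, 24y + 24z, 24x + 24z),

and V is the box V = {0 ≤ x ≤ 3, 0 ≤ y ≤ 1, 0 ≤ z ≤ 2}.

By the divergence theorem,

    ∯_{∂V} F · n dS = ∭_V (∇ · F) dV.

Compute the divergence:
    ∇ · F = ∂F_x/∂x + ∂F_y/∂y + ∂F_z/∂z = 24 + 24 + 24 = 72.

V is a rectangular box, so dV = dx dy dz with 0 ≤ x ≤ 3, 0 ≤ y ≤ 1, 0 ≤ z ≤ 2.

Integrate (72) over V as an iterated integral:

    ∭_V (∇·F) dV = ∫_0^{3} ∫_0^{1} ∫_0^{2} (72) dz dy dx.

Inner (z from 0 to 2): 144.
Middle (y from 0 to 1): 144.
Outer (x from 0 to 3): 432.

Therefore ∯_{∂V} F · n dS = 432.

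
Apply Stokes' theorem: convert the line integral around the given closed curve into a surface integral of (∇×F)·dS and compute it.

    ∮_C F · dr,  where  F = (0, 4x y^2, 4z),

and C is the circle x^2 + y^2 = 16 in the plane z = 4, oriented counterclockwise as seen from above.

Let S be the flat disk x^2 + y^2 ≤ 16 in the plane z = 4, with upward unit normal n̂ = ẑ. By Stokes' theorem,

    ∮_C F · dr = ∬_S (∇ × F) · n̂ dS = ∬_D (curl F)_z dA,

where D is the disk x^2 + y^2 ≤ 16.

Compute the curl of F = (0, 4x y^2, 4z):
    (∇ × F)_x = ∂F_z/∂y - ∂F_y/∂z = 0,
    (∇ × F)_y = ∂F_x/∂z - ∂F_z/∂x = 0,
    (∇ × F)_z = ∂F_y/∂x - ∂F_x/∂y = 4y^2.

On z = 4, (curl F)_z = 4y^2.

Convert to polar (x = r cos θ, y = r sin θ, dA = r dr dθ); the integrand becomes 4r^2sin(θ)^2, so

    ∬_D (curl F)_z dA = ∫_0^{2π} ∫_0^{4} (4r^2sin(θ)^2) · r dr dθ.

Inner (r from 0 to 4): 256sin(θ)^2.
Outer (θ from 0 to 2π): 256π.

Therefore ∮_C F · dr = 256π.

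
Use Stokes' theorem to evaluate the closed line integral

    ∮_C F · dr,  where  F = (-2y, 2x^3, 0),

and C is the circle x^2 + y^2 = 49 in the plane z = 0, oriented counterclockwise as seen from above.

Let S be the flat disk x^2 + y^2 ≤ 49 in the plane z = 0, with upward unit normal n̂ = ẑ. By Stokes' theorem,

    ∮_C F · dr = ∬_S (∇ × F) · n̂ dS = ∬_D (curl F)_z dA,

where D is the disk x^2 + y^2 ≤ 49.

Compute the curl of F = (-2y, 2x^3, 0):
    (∇ × F)_x = ∂F_z/∂y - ∂F_y/∂z = 0,
    (∇ × F)_y = ∂F_x/∂z - ∂F_z/∂x = 0,
    (∇ × F)_z = ∂F_y/∂x - ∂F_x/∂y = 6x^2 + 2.

On z = 0, (curl F)_z = 6x^2 + 2.

Convert to polar (x = r cos θ, y = r sin θ, dA = r dr dθ); the integrand becomes 6r^2cos(θ)^2 + 2, so

    ∬_D (curl F)_z dA = ∫_0^{2π} ∫_0^{7} (6r^2cos(θ)^2 + 2) · r dr dθ.

Inner (r from 0 to 7): 7203cos(θ)^2/2 + 49.
Outer (θ from 0 to 2π): 7399π/2.

Therefore ∮_C F · dr = 7399π/2.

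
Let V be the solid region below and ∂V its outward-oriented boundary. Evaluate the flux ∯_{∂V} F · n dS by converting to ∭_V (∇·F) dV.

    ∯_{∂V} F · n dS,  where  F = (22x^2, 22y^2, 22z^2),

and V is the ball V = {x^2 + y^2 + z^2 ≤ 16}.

By the divergence theorem,

    ∯_{∂V} F · n dS = ∭_V (∇ · F) dV.

Compute the divergence:
    ∇ · F = ∂F_x/∂x + ∂F_y/∂y + ∂F_z/∂z = 44x + 44y + 44z.

In spherical coordinates, x = ρ sin(φ) cos(θ), y = ρ sin(φ) sin(θ), z = ρ cos(φ), dV = ρ^2 sin(φ) dρ dφ dθ, with 0 ≤ ρ ≤ 4, 0 ≤ φ ≤ π, 0 ≤ θ ≤ 2π.

The integrand, after substitution and multiplying by the volume element, becomes (44ρ (sqrt(2)sin(φ)sin(θ + π/4) + cos(φ))) · ρ^2 sin(φ), so

    ∭_V (∇·F) dV = ∫_0^{2π} ∫_0^{π} ∫_0^{4} (44ρ (sqrt(2)sin(φ)sin(θ + π/4) + cos(φ))) · ρ^2 sin(φ) dρ dφ dθ.

Inner (ρ from 0 to 4): 2816(sqrt(2)sin(φ)sin(θ + π/4) + cos(φ))sin(φ).
Middle (φ from 0 to π): 1408sqrt(2)π sin(θ + π/4).
Outer (θ from 0 to 2π): 0.

Therefore ∯_{∂V} F · n dS = 0.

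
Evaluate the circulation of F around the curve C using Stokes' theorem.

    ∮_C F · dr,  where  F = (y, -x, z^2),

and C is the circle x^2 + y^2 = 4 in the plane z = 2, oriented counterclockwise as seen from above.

Let S be the flat disk x^2 + y^2 ≤ 4 in the plane z = 2, with upward unit normal n̂ = ẑ. By Stokes' theorem,

    ∮_C F · dr = ∬_S (∇ × F) · n̂ dS = ∬_D (curl F)_z dA,

where D is the disk x^2 + y^2 ≤ 4.

Compute the curl of F = (y, -x, z^2):
    (∇ × F)_x = ∂F_z/∂y - ∂F_y/∂z = 0,
    (∇ × F)_y = ∂F_x/∂z - ∂F_z/∂x = 0,
    (∇ × F)_z = ∂F_y/∂x - ∂F_x/∂y = -2.

On z = 2, (curl F)_z = -2.

Convert to polar (x = r cos θ, y = r sin θ, dA = r dr dθ); the integrand becomes -2, so

    ∬_D (curl F)_z dA = ∫_0^{2π} ∫_0^{2} (-2) · r dr dθ.

Inner (r from 0 to 2): -4.
Outer (θ from 0 to 2π): -8π.

Therefore ∮_C F · dr = -8π.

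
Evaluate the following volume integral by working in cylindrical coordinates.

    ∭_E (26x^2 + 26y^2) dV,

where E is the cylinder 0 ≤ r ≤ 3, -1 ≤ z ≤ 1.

In cylindrical coordinates, x = r cos(θ), y = r sin(θ), z = z, and dV = r dr dθ dz.

The integrand becomes 26r^2, so

    ∭_E (26x^2 + 26y^2) dV = ∫_{0}^{2π} ∫_{0}^{3} ∫_{-1}^{1} (26r^2) · r dz dr dθ.

Inner (z): 52r^3.
Middle (r from 0 to 3): 1053.
Outer (θ): 2106π.

Therefore the triple integral equals 2106π.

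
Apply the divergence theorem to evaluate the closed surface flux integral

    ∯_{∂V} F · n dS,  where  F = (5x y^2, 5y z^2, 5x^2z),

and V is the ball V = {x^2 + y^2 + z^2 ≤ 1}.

By the divergence theorem,

    ∯_{∂V} F · n dS = ∭_V (∇ · F) dV.

Compute the divergence:
    ∇ · F = ∂F_x/∂x + ∂F_y/∂y + ∂F_z/∂z = 5y^2 + 5z^2 + 5x^2 = 5x^2 + 5y^2 + 5z^2.

In spherical coordinates, x = ρ sin(φ) cos(θ), y = ρ sin(φ) sin(θ), z = ρ cos(φ), dV = ρ^2 sin(φ) dρ dφ dθ, with 0 ≤ ρ ≤ 1, 0 ≤ φ ≤ π, 0 ≤ θ ≤ 2π.

The integrand, after substitution and multiplying by the volume element, becomes (5ρ^2) · ρ^2 sin(φ), so

    ∭_V (∇·F) dV = ∫_0^{2π} ∫_0^{π} ∫_0^{1} (5ρ^2) · ρ^2 sin(φ) dρ dφ dθ.

Inner (ρ from 0 to 1): sin(φ).
Middle (φ from 0 to π): 2.
Outer (θ from 0 to 2π): 4π.

Therefore ∯_{∂V} F · n dS = 4π.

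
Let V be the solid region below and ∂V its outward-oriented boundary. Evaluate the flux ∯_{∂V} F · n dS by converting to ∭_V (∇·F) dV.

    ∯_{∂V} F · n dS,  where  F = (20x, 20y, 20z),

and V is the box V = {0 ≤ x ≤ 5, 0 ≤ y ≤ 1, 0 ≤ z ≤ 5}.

By the divergence theorem,

    ∯_{∂V} F · n dS = ∭_V (∇ · F) dV.

Compute the divergence:
    ∇ · F = ∂F_x/∂x + ∂F_y/∂y + ∂F_z/∂z = 20 + 20 + 20 = 60.

V is a rectangular box, so dV = dx dy dz with 0 ≤ x ≤ 5, 0 ≤ y ≤ 1, 0 ≤ z ≤ 5.

Integrate (60) over V as an iterated integral:

    ∭_V (∇·F) dV = ∫_0^{5} ∫_0^{1} ∫_0^{5} (60) dz dy dx.

Inner (z from 0 to 5): 300.
Middle (y from 0 to 1): 300.
Outer (x from 0 to 5): 1500.

Therefore ∯_{∂V} F · n dS = 1500.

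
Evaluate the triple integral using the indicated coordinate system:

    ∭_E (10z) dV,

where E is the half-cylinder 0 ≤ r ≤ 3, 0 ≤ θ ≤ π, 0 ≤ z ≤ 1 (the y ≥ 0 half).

In cylindrical coordinates, x = r cos(θ), y = r sin(θ), z = z, and dV = r dr dθ dz.

The integrand becomes 10z, so

    ∭_E (10z) dV = ∫_{0}^{π} ∫_{0}^{3} ∫_{0}^{1} (10z) · r dz dr dθ.

Inner (z): 5r.
Middle (r from 0 to 3): 45/2.
Outer (θ): 45π/2.

Therefore the triple integral equals 45π/2.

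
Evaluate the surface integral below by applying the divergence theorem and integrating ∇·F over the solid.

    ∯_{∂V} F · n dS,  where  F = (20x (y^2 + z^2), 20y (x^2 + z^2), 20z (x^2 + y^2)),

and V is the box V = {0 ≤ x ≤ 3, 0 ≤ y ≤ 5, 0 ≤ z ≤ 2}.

By the divergence theorem,

    ∯_{∂V} F · n dS = ∭_V (∇ · F) dV.

Compute the divergence:
    ∇ · F = ∂F_x/∂x + ∂F_y/∂y + ∂F_z/∂z = 20y^2 + 20z^2 + 20x^2 + 20z^2 + 20x^2 + 20y^2 = 40x^2 + 40y^2 + 40z^2.

V is a rectangular box, so dV = dx dy dz with 0 ≤ x ≤ 3, 0 ≤ y ≤ 5, 0 ≤ z ≤ 2.

Integrate (40x^2 + 40y^2 + 40z^2) over V as an iterated integral:

    ∭_V (∇·F) dV = ∫_0^{3} ∫_0^{5} ∫_0^{2} (40x^2 + 40y^2 + 40z^2) dz dy dx.

Inner (z from 0 to 2): 80x^2 + 80y^2 + 320/3.
Middle (y from 0 to 5): 400x^2 + 11600/3.
Outer (x from 0 to 3): 15200.

Therefore ∯_{∂V} F · n dS = 15200.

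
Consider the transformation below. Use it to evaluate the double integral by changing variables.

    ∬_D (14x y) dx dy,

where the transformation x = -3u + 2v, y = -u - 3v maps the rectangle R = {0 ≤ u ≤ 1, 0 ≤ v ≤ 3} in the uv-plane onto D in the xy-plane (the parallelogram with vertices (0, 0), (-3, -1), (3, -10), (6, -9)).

Compute the Jacobian determinant of (x, y) with respect to (u, v):

    ∂(x,y)/∂(u,v) = | -3  2 | = (-3)(-3) - (2)(-1) = 11.
                   | -1  -3 |

Its absolute value is |J| = 11 (the area scaling factor).

Substituting x = -3u + 2v, y = -u - 3v into the integrand,

    14x y → 42u^2 + 98u v - 84v^2,

so the integral becomes

    ∬_R (42u^2 + 98u v - 84v^2) · |J| du dv = ∫_0^1 ∫_0^3 (462u^2 + 1078u v - 924v^2) dv du.

Inner (v): 1386u^2 + 4851u - 8316.
Outer (u): -10857/2.

Therefore ∬_D (14x y) dx dy = -10857/2.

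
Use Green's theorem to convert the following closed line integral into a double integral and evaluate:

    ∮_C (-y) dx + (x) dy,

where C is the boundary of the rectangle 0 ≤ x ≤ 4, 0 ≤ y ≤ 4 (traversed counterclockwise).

Green's theorem converts the closed line integral into a double integral over the enclosed region D:

    ∮_C P dx + Q dy = ∬_D (∂Q/∂x - ∂P/∂y) dA.

Here P = -y, Q = x, so

    ∂Q/∂x = 1,    ∂P/∂y = -1,
    ∂Q/∂x - ∂P/∂y = 2.

D is the region 0 ≤ x ≤ 4, 0 ≤ y ≤ 4. Evaluating the double integral:

    ∬_D (2) dA = ∫_0^{4} ∫_0^{4} (2) dy dx.

Inner (y from 0 to 4): 8.
Outer (x from 0 to 4): 32.

Therefore ∮_C P dx + Q dy = 32.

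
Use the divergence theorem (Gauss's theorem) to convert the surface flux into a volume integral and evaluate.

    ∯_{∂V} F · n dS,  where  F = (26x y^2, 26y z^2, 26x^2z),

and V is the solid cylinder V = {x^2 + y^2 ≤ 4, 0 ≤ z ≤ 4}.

By the divergence theorem,

    ∯_{∂V} F · n dS = ∭_V (∇ · F) dV.

Compute the divergence:
    ∇ · F = ∂F_x/∂x + ∂F_y/∂y + ∂F_z/∂z = 26y^2 + 26z^2 + 26x^2 = 26x^2 + 26y^2 + 26z^2.

In cylindrical coordinates, x = r cos(θ), y = r sin(θ), z = z, dV = r dr dθ dz, with 0 ≤ r ≤ 2, 0 ≤ θ ≤ 2π, 0 ≤ z ≤ 4.

The integrand, after substitution and multiplying by the volume element, becomes (26r^2 + 26z^2) · r, so

    ∭_V (∇·F) dV = ∫_0^{2π} ∫_0^{2} ∫_0^{4} (26r^2 + 26z^2) · r dz dr dθ.

Inner (z from 0 to 4): 104r (r^2 + 16/3).
Middle (r from 0 to 2): 4576/3.
Outer (θ from 0 to 2π): 9152π/3.

Therefore ∯_{∂V} F · n dS = 9152π/3.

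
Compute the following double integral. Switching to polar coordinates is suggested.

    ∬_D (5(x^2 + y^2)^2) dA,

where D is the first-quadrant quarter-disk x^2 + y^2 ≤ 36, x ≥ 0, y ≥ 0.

The region D is 0 ≤ r ≤ 6, 0 ≤ θ ≤ π/2 in polar coordinates, where x = r cos(θ), y = r sin(θ), and dA = r dr dθ.

Under the substitution, the integrand becomes 5r^4, so

    ∬_D (5(x^2 + y^2)^2) dA = ∫_{0}^{π/2} ∫_{0}^{6} (5r^4) · r dr dθ.

Inner integral (in r): ∫_{0}^{6} (5r^4) · r dr = 38880.

Outer integral (in θ): ∫_{0}^{π/2} (38880) dθ = 19440π.

Therefore ∬_D (5(x^2 + y^2)^2) dA = 19440π.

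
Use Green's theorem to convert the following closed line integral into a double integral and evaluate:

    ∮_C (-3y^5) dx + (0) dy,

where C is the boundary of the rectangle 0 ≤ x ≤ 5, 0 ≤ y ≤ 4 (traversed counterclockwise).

Green's theorem converts the closed line integral into a double integral over the enclosed region D:

    ∮_C P dx + Q dy = ∬_D (∂Q/∂x - ∂P/∂y) dA.

Here P = -3y^5, Q = 0, so

    ∂Q/∂x = 0,    ∂P/∂y = -15y^4,
    ∂Q/∂x - ∂P/∂y = 15y^4.

D is the region 0 ≤ x ≤ 5, 0 ≤ y ≤ 4. Evaluating the double integral:

    ∬_D (15y^4) dA = ∫_0^{5} ∫_0^{4} (15y^4) dy dx.

Inner (y from 0 to 4): 3072.
Outer (x from 0 to 5): 15360.

Therefore ∮_C P dx + Q dy = 15360.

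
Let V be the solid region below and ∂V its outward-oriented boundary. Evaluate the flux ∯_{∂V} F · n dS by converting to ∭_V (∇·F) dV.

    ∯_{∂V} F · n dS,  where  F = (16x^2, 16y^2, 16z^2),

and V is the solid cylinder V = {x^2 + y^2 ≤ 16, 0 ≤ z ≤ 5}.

By the divergence theorem,

    ∯_{∂V} F · n dS = ∭_V (∇ · F) dV.

Compute the divergence:
    ∇ · F = ∂F_x/∂x + ∂F_y/∂y + ∂F_z/∂z = 32x + 32y + 32z.

In cylindrical coordinates, x = r cos(θ), y = r sin(θ), z = z, dV = r dr dθ dz, with 0 ≤ r ≤ 4, 0 ≤ θ ≤ 2π, 0 ≤ z ≤ 5.

The integrand, after substitution and multiplying by the volume element, becomes (32sqrt(2)r sin(θ + π/4) + 32z) · r, so

    ∭_V (∇·F) dV = ∫_0^{2π} ∫_0^{4} ∫_0^{5} (32sqrt(2)r sin(θ + π/4) + 32z) · r dz dr dθ.

Inner (z from 0 to 5): 80r (2sqrt(2)r sin(θ + π/4) + 5).
Middle (r from 0 to 4): 10240sqrt(2)sin(θ + π/4)/3 + 3200.
Outer (θ from 0 to 2π): 6400π.

Therefore ∯_{∂V} F · n dS = 6400π.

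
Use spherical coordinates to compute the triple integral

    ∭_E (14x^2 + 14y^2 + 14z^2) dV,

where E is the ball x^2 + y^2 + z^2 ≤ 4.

In spherical coordinates, x = ρ sin(φ) cos(θ), y = ρ sin(φ) sin(θ), z = ρ cos(φ), and dV = ρ^2 sin(φ) dρ dφ dθ.

The integrand becomes 14ρ^2, so

    ∭_E (14x^2 + 14y^2 + 14z^2) dV = ∫_{0}^{2π} ∫_{0}^{π} ∫_{0}^{2} (14ρ^2) · ρ^2 sin(φ) dρ dφ dθ.

Inner (ρ): 448sin(φ)/5.
Middle (φ): 896/5.
Outer (θ): 1792π/5.

Therefore the triple integral equals 1792π/5.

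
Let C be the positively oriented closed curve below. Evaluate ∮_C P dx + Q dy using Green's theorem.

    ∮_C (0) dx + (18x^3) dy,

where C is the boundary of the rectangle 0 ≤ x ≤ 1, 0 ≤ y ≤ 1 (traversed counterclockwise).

Green's theorem converts the closed line integral into a double integral over the enclosed region D:

    ∮_C P dx + Q dy = ∬_D (∂Q/∂x - ∂P/∂y) dA.

Here P = 0, Q = 18x^3, so

    ∂Q/∂x = 54x^2,    ∂P/∂y = 0,
    ∂Q/∂x - ∂P/∂y = 54x^2.

D is the region 0 ≤ x ≤ 1, 0 ≤ y ≤ 1. Evaluating the double integral:

    ∬_D (54x^2) dA = ∫_0^{1} ∫_0^{1} (54x^2) dy dx.

Inner (y from 0 to 1): 54x^2.
Outer (x from 0 to 1): 18.

Therefore ∮_C P dx + Q dy = 18.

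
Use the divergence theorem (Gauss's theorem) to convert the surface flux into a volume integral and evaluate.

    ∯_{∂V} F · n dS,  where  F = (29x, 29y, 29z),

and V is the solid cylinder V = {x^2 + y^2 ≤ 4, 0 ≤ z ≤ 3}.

By the divergence theorem,

    ∯_{∂V} F · n dS = ∭_V (∇ · F) dV.

Compute the divergence:
    ∇ · F = ∂F_x/∂x + ∂F_y/∂y + ∂F_z/∂z = 29 + 29 + 29 = 87.

In cylindrical coordinates, x = r cos(θ), y = r sin(θ), z = z, dV = r dr dθ dz, with 0 ≤ r ≤ 2, 0 ≤ θ ≤ 2π, 0 ≤ z ≤ 3.

The integrand, after substitution and multiplying by the volume element, becomes (87) · r, so

    ∭_V (∇·F) dV = ∫_0^{2π} ∫_0^{2} ∫_0^{3} (87) · r dz dr dθ.

Inner (z from 0 to 3): 261r.
Middle (r from 0 to 2): 522.
Outer (θ from 0 to 2π): 1044π.

Therefore ∯_{∂V} F · n dS = 1044π.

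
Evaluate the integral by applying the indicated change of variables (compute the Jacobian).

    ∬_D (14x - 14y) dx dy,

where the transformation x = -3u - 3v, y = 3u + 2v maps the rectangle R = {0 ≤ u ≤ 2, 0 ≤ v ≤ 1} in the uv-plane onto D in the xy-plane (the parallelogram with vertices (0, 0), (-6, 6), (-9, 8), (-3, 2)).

Compute the Jacobian determinant of (x, y) with respect to (u, v):

    ∂(x,y)/∂(u,v) = | -3  -3 | = (-3)(2) - (-3)(3) = 3.
                   | 3  2 |

Its absolute value is |J| = 3 (the area scaling factor).

Substituting x = -3u - 3v, y = 3u + 2v into the integrand,

    14x - 14y → -84u - 70v,

so the integral becomes

    ∬_R (-84u - 70v) · |J| du dv = ∫_0^2 ∫_0^1 (-252u - 210v) dv du.

Inner (v): -252u - 105.
Outer (u): -714.

Therefore ∬_D (14x - 14y) dx dy = -714.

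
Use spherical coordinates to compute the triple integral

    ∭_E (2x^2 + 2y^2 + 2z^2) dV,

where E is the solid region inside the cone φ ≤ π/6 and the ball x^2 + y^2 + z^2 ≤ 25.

In spherical coordinates, x = ρ sin(φ) cos(θ), y = ρ sin(φ) sin(θ), z = ρ cos(φ), and dV = ρ^2 sin(φ) dρ dφ dθ.

The integrand becomes 2ρ^2, so

    ∭_E (2x^2 + 2y^2 + 2z^2) dV = ∫_{0}^{2π} ∫_{0}^{π/6} ∫_{0}^{5} (2ρ^2) · ρ^2 sin(φ) dρ dφ dθ.

Inner (ρ): 1250sin(φ).
Middle (φ): 1250 - 625sqrt(3).
Outer (θ): 1250π (2 - sqrt(3)).

Therefore the triple integral equals 1250π (2 - sqrt(3)).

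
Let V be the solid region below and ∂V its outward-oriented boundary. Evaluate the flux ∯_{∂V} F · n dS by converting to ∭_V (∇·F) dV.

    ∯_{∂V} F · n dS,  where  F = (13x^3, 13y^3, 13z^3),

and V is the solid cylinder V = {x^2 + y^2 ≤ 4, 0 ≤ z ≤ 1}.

By the divergence theorem,

    ∯_{∂V} F · n dS = ∭_V (∇ · F) dV.

Compute the divergence:
    ∇ · F = ∂F_x/∂x + ∂F_y/∂y + ∂F_z/∂z = 39x^2 + 39y^2 + 39z^2.

In cylindrical coordinates, x = r cos(θ), y = r sin(θ), z = z, dV = r dr dθ dz, with 0 ≤ r ≤ 2, 0 ≤ θ ≤ 2π, 0 ≤ z ≤ 1.

The integrand, after substitution and multiplying by the volume element, becomes (39r^2 + 39z^2) · r, so

    ∭_V (∇·F) dV = ∫_0^{2π} ∫_0^{2} ∫_0^{1} (39r^2 + 39z^2) · r dz dr dθ.

Inner (z from 0 to 1): 39r^3 + 13r.
Middle (r from 0 to 2): 182.
Outer (θ from 0 to 2π): 364π.

Therefore ∯_{∂V} F · n dS = 364π.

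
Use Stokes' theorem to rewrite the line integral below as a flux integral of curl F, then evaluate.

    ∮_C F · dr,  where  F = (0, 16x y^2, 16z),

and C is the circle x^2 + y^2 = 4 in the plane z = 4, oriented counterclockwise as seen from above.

Let S be the flat disk x^2 + y^2 ≤ 4 in the plane z = 4, with upward unit normal n̂ = ẑ. By Stokes' theorem,

    ∮_C F · dr = ∬_S (∇ × F) · n̂ dS = ∬_D (curl F)_z dA,

where D is the disk x^2 + y^2 ≤ 4.

Compute the curl of F = (0, 16x y^2, 16z):
    (∇ × F)_x = ∂F_z/∂y - ∂F_y/∂z = 0,
    (∇ × F)_y = ∂F_x/∂z - ∂F_z/∂x = 0,
    (∇ × F)_z = ∂F_y/∂x - ∂F_x/∂y = 16y^2.

On z = 4, (curl F)_z = 16y^2.

Convert to polar (x = r cos θ, y = r sin θ, dA = r dr dθ); the integrand becomes 16r^2sin(θ)^2, so

    ∬_D (curl F)_z dA = ∫_0^{2π} ∫_0^{2} (16r^2sin(θ)^2) · r dr dθ.

Inner (r from 0 to 2): 64sin(θ)^2.
Outer (θ from 0 to 2π): 64π.

Therefore ∮_C F · dr = 64π.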